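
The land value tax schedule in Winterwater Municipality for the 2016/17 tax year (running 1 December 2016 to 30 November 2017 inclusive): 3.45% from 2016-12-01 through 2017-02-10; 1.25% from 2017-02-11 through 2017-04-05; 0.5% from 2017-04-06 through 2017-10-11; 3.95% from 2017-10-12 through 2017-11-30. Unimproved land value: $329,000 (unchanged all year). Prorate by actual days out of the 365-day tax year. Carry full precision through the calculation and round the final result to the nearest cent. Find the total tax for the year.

2016-12-01 to 2017-02-10: 72 days at 3.45% → $329,000 × 3.45% × 72/365 = $2,239.0027
2017-02-11 to 2017-04-05: 54 days at 1.25% → $329,000 × 1.25% × 54/365 = $608.4247
2017-04-06 to 2017-10-11: 189 days at 0.5% → $329,000 × 0.5% × 189/365 = $851.7945
2017-10-12 to 2017-11-30: 50 days at 3.95% → $329,000 × 3.95% × 50/365 = $1,780.2055
Total = $5,479.4274

$5,479.43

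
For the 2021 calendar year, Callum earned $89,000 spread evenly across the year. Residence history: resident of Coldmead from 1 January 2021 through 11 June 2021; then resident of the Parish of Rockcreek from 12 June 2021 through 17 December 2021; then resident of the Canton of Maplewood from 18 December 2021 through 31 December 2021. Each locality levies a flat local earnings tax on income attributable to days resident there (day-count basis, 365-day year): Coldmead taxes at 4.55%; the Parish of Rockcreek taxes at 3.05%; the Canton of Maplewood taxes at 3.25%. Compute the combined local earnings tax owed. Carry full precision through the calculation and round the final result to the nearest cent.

Coldmead, 1 January – 11 June 2021: 162 days → $89,000 × 4.55% × 162/365 = $1,797.3123
The Parish of Rockcreek, 12 June – 17 December 2021: 189 days → $89,000 × 3.05% × 189/365 = $1,405.5904
The Canton of Maplewood, 18 December – 31 December 2021: 14 days → $89,000 × 3.25% × 14/365 = $110.9452
Total = $3,313.8479

$3,313.85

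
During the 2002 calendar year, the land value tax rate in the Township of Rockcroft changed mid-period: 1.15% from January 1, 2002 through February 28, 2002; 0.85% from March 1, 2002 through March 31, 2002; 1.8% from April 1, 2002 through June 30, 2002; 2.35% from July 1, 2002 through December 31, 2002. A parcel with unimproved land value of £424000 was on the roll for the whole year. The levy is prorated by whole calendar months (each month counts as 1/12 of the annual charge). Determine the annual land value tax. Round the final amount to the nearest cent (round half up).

January 1 – February 28, 2002: 2 months at 1.15% → £424000 × 1.15% × 2/12 = £812.6667
March 1 – March 31, 2002: 1 month at 0.85% → £424000 × 0.85% × 1/12 = £300.3333
April 1 – June 30, 2002: 3 months at 1.8% → £424000 × 1.8% × 3/12 = £1908.0000
July 1 – December 31, 2002: 6 months at 2.35% → £424000 × 2.35% × 6/12 = £4982.0000
Total = £8003.0000

£8003.00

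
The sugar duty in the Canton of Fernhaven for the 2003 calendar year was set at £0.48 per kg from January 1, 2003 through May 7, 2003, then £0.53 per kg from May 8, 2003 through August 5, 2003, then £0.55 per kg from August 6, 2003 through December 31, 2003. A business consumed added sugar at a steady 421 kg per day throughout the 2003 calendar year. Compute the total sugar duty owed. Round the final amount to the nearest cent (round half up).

January 1 – May 7, 2003: 127 days × 421 kg/day = 53,467 kg at £0.48/kg → £25,664.16
May 8 – August 5, 2003: 90 days × 421 kg/day = 37,890 kg at £0.53/kg → £20,081.70
August 6 – December 31, 2003: 148 days × 421 kg/day = 62,308 kg at £0.55/kg → £34,269.40

£80,015.26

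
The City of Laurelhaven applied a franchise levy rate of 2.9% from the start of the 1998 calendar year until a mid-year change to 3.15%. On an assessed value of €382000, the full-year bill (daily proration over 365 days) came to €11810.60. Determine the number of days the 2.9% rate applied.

85 days

Let d = days at the first rate; then 365 − d days at the second rate.
€382000 × [2.9%·d + 3.15%·(365−d)] / 365 = €11810.60
Solving gives d = 85, so the new rate took effect on March 27, 1998.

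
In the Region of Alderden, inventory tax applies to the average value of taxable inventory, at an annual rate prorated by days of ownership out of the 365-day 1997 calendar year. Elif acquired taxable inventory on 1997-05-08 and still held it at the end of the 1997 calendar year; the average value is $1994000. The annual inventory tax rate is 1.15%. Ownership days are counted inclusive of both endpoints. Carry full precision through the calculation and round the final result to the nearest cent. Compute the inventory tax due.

Days held (1997-05-08 to 1997-12-31): 238 out of 365
Tax = $1994000 × 1.15% × 238/365 = $14952.2685

$14952.27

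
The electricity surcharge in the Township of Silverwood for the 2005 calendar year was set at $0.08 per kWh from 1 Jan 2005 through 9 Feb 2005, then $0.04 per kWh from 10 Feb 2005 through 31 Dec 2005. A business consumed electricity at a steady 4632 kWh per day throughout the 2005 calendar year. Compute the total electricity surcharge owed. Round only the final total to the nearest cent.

$75,038.40

1 Jan – 9 Feb 2005: 40 days × 4632 kWh/day = 185,280 kWh at $0.08/kWh → $14,822.40
10 Feb – 31 Dec 2005: 325 days × 4632 kWh/day = 1,505,400 kWh at $0.04/kWh → $60,216.00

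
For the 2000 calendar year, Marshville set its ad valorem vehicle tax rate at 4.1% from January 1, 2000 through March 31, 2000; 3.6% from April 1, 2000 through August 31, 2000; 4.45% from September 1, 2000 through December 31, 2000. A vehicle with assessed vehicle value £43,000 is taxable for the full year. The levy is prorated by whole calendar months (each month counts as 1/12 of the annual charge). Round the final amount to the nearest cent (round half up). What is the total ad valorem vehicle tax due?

January 1 – March 31, 2000: 3 months at 4.1% → £43,000 × 4.1% × 3/12 = £440.7500
April 1 – August 31, 2000: 5 months at 3.6% → £43,000 × 3.6% × 5/12 = £645.0000
September 1 – December 31, 2000: 4 months at 4.45% → £43,000 × 4.45% × 4/12 = £637.8333
Total = £1,723.5833

£1,723.58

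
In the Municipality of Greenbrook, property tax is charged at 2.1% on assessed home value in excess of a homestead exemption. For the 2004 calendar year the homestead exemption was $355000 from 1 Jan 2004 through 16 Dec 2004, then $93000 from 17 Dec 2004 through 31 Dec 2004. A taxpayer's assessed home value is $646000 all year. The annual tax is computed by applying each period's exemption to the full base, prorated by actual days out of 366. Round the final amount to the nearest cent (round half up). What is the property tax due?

$6336.49

1 Jan – 16 Dec 2004: 351 days, exemption $355000 → ($646000 − $355000) × 2.1% × 351/366 = $5860.5492
17 Dec – 31 Dec 2004: 15 days, exemption $93000 → ($646000 − $93000) × 2.1% × 15/366 = $475.9426
Total = $6336.4918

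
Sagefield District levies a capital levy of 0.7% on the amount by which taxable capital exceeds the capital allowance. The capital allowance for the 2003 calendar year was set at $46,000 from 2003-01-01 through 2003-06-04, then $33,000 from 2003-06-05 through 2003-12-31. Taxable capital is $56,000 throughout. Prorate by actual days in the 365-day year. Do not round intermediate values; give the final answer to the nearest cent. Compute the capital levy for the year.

$122.36

2003-01-01 to 2003-06-04: 155 days, exemption $46,000 → ($56,000 − $46,000) × 0.7% × 155/365 = $29.7260
2003-06-05 to 2003-12-31: 210 days, exemption $33,000 → ($56,000 − $33,000) × 0.7% × 210/365 = $92.6301
Total = $122.3562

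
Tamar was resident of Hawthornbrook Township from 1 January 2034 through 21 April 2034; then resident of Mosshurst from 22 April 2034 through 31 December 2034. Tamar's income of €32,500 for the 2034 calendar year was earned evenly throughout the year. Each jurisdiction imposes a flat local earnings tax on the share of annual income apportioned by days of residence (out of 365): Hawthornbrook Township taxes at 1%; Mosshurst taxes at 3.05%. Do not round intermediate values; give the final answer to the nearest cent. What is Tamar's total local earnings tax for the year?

€788.64

Hawthornbrook Township, 1 January – 21 April 2034: 111 days → €32,500 × 1% × 111/365 = €98.8356
Mosshurst, 22 April – 31 December 2034: 254 days → €32,500 × 3.05% × 254/365 = €689.8014
Total = €788.6370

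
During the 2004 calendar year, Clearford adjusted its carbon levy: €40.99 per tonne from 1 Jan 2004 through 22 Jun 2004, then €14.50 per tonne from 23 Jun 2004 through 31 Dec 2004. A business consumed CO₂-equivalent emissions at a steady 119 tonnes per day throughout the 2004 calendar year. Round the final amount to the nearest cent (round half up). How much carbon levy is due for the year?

1 Jan – 22 Jun 2004: 174 days × 119 tonnes/day = 20,706 tonnes at €40.99/tonne → €848,738.94
23 Jun – 31 Dec 2004: 192 days × 119 tonnes/day = 22,848 tonnes at €14.50/tonne → €331,296.00

€1,180,034.94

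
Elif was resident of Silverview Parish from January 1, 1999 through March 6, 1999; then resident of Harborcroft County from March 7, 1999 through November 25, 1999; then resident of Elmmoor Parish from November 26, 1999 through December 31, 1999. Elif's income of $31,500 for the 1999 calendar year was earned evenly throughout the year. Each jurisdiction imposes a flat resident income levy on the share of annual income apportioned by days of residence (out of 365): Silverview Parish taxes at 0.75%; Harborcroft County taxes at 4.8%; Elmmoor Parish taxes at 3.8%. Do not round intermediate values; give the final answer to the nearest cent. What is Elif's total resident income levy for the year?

$1,253.74

Silverview Parish, January 1 – March 6, 1999: 65 days → $31,500 × 0.75% × 65/365 = $42.0719
Harborcroft County, March 7 – November 25, 1999: 264 days → $31,500 × 4.8% × 264/365 = $1,093.6110
Elmmoor Parish, November 26 – December 31, 1999: 36 days → $31,500 × 3.8% × 36/365 = $118.0603
Total = $1,253.7432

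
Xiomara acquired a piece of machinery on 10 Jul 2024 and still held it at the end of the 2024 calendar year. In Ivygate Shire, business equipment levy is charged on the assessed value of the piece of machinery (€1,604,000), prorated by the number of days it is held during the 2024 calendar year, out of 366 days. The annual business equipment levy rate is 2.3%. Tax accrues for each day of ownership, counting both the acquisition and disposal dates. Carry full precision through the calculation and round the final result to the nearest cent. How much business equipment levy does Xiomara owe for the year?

€17,639.62

Days held (10 Jul – 31 Dec 2024): 175 out of 366
Tax = €1,604,000 × 2.3% × 175/366 = €17,639.6175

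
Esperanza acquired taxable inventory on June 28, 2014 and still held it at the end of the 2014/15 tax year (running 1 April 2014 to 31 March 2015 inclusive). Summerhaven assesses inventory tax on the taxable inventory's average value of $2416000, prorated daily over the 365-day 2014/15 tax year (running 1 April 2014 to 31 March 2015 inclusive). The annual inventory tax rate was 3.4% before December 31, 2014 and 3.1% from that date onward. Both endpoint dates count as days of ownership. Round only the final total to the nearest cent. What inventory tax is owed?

June 28 – December 30, 2014: 186 days at 3.4% → $2416000 × 3.4% × 186/365 = $41859.6822
December 31, 2014 – March 31, 2015: 91 days at 3.1% → $2416000 × 3.1% × 91/365 = $18672.7014
Total = $60532.3836

$60532.38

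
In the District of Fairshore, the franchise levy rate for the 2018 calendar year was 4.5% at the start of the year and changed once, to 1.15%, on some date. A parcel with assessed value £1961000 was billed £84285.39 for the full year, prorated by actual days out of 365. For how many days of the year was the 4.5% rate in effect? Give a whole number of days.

Let d = days at the first rate; then 365 − d days at the second rate.
£1961000 × [4.5%·d + 1.15%·(365−d)] / 365 = £84285.39
Solving gives d = 343, so the new rate took effect on December 10, 2018.

343 days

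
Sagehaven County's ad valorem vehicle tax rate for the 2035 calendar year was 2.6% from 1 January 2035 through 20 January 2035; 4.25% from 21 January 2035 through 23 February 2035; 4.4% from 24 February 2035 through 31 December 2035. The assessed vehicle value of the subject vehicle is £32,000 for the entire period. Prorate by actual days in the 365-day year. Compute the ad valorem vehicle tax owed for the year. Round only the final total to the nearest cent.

1 January – 20 January 2035: 20 days at 2.6% → £32,000 × 2.6% × 20/365 = £45.5890
21 January – 23 February 2035: 34 days at 4.25% → £32,000 × 4.25% × 34/365 = £126.6849
24 February – 31 December 2035: 311 days at 4.4% → £32,000 × 4.4% × 311/365 = £1,199.6932
Total = £1,371.9671

£1,371.97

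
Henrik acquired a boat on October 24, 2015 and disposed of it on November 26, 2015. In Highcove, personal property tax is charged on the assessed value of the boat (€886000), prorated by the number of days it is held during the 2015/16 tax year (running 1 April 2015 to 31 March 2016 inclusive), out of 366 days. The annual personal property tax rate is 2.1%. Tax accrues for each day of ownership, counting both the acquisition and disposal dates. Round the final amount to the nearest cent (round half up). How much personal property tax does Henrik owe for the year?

€1728.43

Days held (October 24 – November 26, 2015): 34 out of 366
Tax = €886000 × 2.1% × 34/366 = €1728.4262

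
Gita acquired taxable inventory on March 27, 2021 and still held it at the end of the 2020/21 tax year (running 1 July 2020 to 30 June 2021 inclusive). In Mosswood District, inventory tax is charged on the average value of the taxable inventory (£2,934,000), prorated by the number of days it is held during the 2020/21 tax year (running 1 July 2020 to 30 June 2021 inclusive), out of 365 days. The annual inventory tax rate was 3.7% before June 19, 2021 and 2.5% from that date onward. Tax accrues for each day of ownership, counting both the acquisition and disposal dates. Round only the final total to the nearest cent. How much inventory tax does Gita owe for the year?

£27,394.72

March 27 – June 18, 2021: 84 days at 3.7% → £2,934,000 × 3.7% × 84/365 = £24,983.2110
June 19 – June 30, 2021: 12 days at 2.5% → £2,934,000 × 2.5% × 12/365 = £2,411.5068
Total = £27,394.7178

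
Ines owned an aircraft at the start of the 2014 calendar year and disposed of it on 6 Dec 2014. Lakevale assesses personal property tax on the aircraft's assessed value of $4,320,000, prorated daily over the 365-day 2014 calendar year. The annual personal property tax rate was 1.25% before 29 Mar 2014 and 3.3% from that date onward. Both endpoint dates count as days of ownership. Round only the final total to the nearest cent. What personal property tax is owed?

$111,686.79

1 Jan – 28 Mar 2014: 87 days at 1.25% → $4,320,000 × 1.25% × 87/365 = $12,871.2329
29 Mar – 6 Dec 2014: 253 days at 3.3% → $4,320,000 × 3.3% × 253/365 = $98,815.5616
Total = $111,686.7945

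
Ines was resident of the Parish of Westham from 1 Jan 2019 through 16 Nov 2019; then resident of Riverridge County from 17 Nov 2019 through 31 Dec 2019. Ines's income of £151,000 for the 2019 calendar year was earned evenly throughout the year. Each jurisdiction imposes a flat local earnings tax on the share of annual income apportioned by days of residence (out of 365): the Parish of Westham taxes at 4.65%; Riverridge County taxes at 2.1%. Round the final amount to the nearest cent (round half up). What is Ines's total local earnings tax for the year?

The Parish of Westham, 1 Jan – 16 Nov 2019: 320 days → £151,000 × 4.65% × 320/365 = £6,155.8356
Riverridge County, 17 Nov – 31 Dec 2019: 45 days → £151,000 × 2.1% × 45/365 = £390.9452
Total = £6,546.7808

£6,546.78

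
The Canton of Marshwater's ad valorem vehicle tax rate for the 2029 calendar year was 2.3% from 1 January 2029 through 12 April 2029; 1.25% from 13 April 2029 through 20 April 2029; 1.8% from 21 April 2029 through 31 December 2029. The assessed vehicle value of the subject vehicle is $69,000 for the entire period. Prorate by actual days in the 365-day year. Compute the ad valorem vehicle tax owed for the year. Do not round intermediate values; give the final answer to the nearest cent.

$1,330.09

1 January – 12 April 2029: 102 days at 2.3% → $69,000 × 2.3% × 102/365 = $443.4904
13 April – 20 April 2029: 8 days at 1.25% → $69,000 × 1.25% × 8/365 = $18.9041
21 April – 31 December 2029: 255 days at 1.8% → $69,000 × 1.8% × 255/365 = $867.6986
Total = $1,330.0932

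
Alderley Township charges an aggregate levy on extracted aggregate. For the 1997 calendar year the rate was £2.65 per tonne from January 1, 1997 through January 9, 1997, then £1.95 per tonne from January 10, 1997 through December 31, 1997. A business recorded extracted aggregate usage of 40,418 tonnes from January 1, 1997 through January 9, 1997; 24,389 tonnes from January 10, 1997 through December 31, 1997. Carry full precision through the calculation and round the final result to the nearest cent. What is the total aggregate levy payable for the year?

£154,666.25

January 1 – January 9, 1997: 40,418 tonnes at £2.65/tonne → £107,107.70
January 10 – December 31, 1997: 24,389 tonnes at £1.95/tonne → £47,558.55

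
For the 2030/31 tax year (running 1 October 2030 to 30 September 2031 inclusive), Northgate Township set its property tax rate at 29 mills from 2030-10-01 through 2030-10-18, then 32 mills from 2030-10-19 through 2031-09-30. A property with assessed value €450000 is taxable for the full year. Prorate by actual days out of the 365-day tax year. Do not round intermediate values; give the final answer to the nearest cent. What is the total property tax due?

2030-10-01 to 2030-10-18: 18 days at 29 mills → €450000 × 2.9% × 18/365 = €643.5616
2030-10-19 to 2031-09-30: 347 days at 32 mills → €450000 × 3.2% × 347/365 = €13689.8630
Total = €14333.4247

€14333.42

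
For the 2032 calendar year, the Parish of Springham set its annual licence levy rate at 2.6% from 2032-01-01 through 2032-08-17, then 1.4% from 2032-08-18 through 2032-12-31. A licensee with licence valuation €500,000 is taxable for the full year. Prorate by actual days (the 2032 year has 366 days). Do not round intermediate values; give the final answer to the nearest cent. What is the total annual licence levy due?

€10,770.49

2032-01-01 to 2032-08-17: 230 days at 2.6% → €500,000 × 2.6% × 230/366 = €8,169.3989
2032-08-18 to 2032-12-31: 136 days at 1.4% → €500,000 × 1.4% × 136/366 = €2,601.0929
Total = €10,770.4918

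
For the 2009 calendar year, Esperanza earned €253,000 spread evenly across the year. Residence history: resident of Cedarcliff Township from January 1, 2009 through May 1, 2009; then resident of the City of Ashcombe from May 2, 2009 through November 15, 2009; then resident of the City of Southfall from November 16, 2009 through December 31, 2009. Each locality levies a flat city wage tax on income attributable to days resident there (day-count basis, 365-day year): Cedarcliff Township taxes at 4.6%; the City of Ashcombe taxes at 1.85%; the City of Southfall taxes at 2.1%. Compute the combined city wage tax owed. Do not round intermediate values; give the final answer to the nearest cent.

Cedarcliff Township, January 1 – May 1, 2009: 121 days → €253,000 × 4.6% × 121/365 = €3,858.0767
The City of Ashcombe, May 2 – November 15, 2009: 198 days → €253,000 × 1.85% × 198/365 = €2,539.0110
The City of Southfall, November 16 – December 31, 2009: 46 days → €253,000 × 2.1% × 46/365 = €669.5836
Total = €7,066.6712

€7,066.67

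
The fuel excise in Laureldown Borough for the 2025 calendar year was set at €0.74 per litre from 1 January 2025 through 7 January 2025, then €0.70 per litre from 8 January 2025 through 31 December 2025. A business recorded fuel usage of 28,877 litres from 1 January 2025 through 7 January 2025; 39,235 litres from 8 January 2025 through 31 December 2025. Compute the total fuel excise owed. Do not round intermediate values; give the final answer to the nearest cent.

€48,833.48

1 January – 7 January 2025: 28,877 litres at €0.74/litre → €21,368.98
8 January – 31 December 2025: 39,235 litres at €0.70/litre → €27,464.50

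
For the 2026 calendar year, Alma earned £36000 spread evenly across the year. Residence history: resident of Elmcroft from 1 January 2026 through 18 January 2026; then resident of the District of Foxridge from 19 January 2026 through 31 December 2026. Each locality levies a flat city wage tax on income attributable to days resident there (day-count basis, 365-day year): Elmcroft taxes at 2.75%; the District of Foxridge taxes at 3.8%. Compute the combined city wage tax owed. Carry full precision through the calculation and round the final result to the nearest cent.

Elmcroft, 1 January – 18 January 2026: 18 days → £36000 × 2.75% × 18/365 = £48.8219
The District of Foxridge, 19 January – 31 December 2026: 347 days → £36000 × 3.8% × 347/365 = £1300.5370
Total = £1349.3589

£1349.36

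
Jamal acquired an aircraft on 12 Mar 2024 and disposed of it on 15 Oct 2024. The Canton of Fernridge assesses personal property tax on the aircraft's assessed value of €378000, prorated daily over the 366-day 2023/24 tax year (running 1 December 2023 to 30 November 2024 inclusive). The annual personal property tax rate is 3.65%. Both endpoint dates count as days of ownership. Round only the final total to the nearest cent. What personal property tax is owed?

Days held (12 Mar – 15 Oct 2024): 218 out of 366
Tax = €378000 × 3.65% × 218/366 = €8217.8852

€8217.89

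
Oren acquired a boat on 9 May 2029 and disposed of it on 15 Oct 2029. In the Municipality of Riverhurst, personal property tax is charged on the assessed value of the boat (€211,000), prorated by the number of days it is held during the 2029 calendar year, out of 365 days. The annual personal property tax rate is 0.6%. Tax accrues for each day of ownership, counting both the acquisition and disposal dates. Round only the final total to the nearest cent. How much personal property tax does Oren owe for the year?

€554.96

Days held (9 May – 15 Oct 2029): 160 out of 365
Tax = €211,000 × 0.6% × 160/365 = €554.9589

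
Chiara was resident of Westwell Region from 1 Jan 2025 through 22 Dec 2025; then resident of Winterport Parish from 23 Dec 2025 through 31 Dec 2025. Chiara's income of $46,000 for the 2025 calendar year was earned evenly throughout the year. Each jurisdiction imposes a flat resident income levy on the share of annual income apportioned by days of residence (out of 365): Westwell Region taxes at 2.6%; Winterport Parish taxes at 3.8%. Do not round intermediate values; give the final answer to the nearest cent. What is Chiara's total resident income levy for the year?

Westwell Region, 1 Jan – 22 Dec 2025: 356 days → $46,000 × 2.6% × 356/365 = $1,166.5096
Winterport Parish, 23 Dec – 31 Dec 2025: 9 days → $46,000 × 3.8% × 9/365 = $43.1014
Total = $1,209.6110

$1,209.61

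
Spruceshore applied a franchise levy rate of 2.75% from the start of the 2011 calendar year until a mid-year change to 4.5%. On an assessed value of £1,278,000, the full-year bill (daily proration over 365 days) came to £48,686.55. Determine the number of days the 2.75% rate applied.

144 days

Let d = days at the first rate; then 365 − d days at the second rate.
£1,278,000 × [2.75%·d + 4.5%·(365−d)] / 365 = £48,686.55
Solving gives d = 144, so the new rate took effect on May 25, 2011.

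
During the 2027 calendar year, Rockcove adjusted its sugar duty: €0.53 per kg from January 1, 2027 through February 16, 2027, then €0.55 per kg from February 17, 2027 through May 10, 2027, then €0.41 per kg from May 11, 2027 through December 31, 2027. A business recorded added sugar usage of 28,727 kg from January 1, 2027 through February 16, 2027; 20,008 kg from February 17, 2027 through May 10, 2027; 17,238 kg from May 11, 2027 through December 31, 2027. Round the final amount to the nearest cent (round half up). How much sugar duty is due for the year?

January 1 – February 16, 2027: 28,727 kg at €0.53/kg → €15,225.31
February 17 – May 10, 2027: 20,008 kg at €0.55/kg → €11,004.40
May 11 – December 31, 2027: 17,238 kg at €0.41/kg → €7,067.58

€33,297.29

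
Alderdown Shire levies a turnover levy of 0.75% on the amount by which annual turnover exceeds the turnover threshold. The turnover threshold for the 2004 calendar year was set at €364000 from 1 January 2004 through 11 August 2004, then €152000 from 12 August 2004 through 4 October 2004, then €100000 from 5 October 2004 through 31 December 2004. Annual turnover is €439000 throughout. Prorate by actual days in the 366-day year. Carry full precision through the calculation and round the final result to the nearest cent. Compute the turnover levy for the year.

1 January – 11 August 2004: 224 days, exemption €364000 → (€439000 − €364000) × 0.75% × 224/366 = €344.2623
12 August – 4 October 2004: 54 days, exemption €152000 → (€439000 − €152000) × 0.75% × 54/366 = €317.5820
5 October – 31 December 2004: 88 days, exemption €100000 → (€439000 − €100000) × 0.75% × 88/366 = €611.3115
Total = €1273.1557

€1273.16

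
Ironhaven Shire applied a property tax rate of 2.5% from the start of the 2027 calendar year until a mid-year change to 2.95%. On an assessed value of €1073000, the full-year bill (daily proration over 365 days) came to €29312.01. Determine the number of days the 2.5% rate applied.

177 days

Let d = days at the first rate; then 365 − d days at the second rate.
€1073000 × [2.5%·d + 2.95%·(365−d)] / 365 = €29312.01
Solving gives d = 177, so the new rate took effect on June 27, 2027.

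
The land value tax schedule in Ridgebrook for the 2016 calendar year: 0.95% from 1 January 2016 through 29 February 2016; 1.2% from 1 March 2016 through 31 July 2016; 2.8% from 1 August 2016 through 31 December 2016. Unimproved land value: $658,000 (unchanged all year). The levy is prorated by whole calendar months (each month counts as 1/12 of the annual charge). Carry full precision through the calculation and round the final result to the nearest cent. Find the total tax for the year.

1 January – 29 February 2016: 2 months at 0.95% → $658,000 × 0.95% × 2/12 = $1,041.8333
1 March – 31 July 2016: 5 months at 1.2% → $658,000 × 1.2% × 5/12 = $3,290.0000
1 August – 31 December 2016: 5 months at 2.8% → $658,000 × 2.8% × 5/12 = $7,676.6667
Total = $12,008.5000

$12,008.50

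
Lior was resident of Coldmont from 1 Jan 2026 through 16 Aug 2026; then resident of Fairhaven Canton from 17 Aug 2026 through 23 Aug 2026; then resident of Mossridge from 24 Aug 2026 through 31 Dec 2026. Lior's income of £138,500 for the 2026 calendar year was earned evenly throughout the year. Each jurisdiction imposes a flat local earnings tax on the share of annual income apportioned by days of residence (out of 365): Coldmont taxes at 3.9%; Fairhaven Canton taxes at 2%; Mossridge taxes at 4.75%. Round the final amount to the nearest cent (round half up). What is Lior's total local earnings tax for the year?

£5,770.33

Coldmont, 1 Jan – 16 Aug 2026: 228 days → £138,500 × 3.9% × 228/365 = £3,374.0877
Fairhaven Canton, 17 Aug – 23 Aug 2026: 7 days → £138,500 × 2% × 7/365 = £53.1233
Mossridge, 24 Aug – 31 Dec 2026: 130 days → £138,500 × 4.75% × 130/365 = £2,343.1164
Total = £5,770.3274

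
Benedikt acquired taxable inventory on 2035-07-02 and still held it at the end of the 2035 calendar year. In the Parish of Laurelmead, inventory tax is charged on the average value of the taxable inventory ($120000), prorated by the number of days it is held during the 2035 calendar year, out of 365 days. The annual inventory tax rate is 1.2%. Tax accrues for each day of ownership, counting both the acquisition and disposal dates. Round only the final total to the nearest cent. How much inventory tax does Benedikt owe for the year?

Days held (2035-07-02 to 2035-12-31): 183 out of 365
Tax = $120000 × 1.2% × 183/365 = $721.9726

$721.97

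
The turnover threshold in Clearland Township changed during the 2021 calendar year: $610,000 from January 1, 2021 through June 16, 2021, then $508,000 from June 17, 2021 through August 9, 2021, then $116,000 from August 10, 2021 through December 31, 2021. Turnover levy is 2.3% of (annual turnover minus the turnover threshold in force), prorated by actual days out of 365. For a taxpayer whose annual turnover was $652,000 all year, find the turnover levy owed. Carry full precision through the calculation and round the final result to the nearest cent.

January 1 – June 16, 2021: 167 days, exemption $610,000 → ($652,000 − $610,000) × 2.3% × 167/365 = $441.9781
June 17 – August 9, 2021: 54 days, exemption $508,000 → ($652,000 − $508,000) × 2.3% × 54/365 = $489.9945
August 10 – December 31, 2021: 144 days, exemption $116,000 → ($652,000 − $116,000) × 2.3% × 144/365 = $4,863.6493
Total = $5,795.6219

$5,795.62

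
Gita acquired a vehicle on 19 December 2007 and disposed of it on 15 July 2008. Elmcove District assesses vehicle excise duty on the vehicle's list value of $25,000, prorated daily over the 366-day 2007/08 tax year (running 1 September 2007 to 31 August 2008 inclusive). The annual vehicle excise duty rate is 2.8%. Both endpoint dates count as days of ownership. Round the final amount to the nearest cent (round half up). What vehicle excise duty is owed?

$401.64

Days held (19 December 2007 – 15 July 2008): 210 out of 366
Tax = $25,000 × 2.8% × 210/366 = $401.6393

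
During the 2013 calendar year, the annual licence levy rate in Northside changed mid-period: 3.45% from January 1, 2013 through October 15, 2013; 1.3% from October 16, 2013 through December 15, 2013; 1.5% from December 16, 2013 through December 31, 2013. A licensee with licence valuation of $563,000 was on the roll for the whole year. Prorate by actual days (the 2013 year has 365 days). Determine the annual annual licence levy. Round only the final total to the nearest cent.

$16,919.31

January 1 – October 15, 2013: 288 days at 3.45% → $563,000 × 3.45% × 288/365 = $15,325.9397
October 16 – December 15, 2013: 61 days at 1.3% → $563,000 × 1.3% × 61/365 = $1,223.1753
December 16 – December 31, 2013: 16 days at 1.5% → $563,000 × 1.5% × 16/365 = $370.1918
Total = $16,919.3068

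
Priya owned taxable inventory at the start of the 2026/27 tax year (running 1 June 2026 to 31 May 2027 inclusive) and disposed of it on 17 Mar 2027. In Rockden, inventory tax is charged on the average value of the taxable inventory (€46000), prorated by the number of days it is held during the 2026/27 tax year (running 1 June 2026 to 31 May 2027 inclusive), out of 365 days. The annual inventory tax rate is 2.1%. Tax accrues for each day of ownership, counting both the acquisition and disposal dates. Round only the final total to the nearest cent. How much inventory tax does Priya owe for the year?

Days held (1 Jun 2026 – 17 Mar 2027): 290 out of 365
Tax = €46000 × 2.1% × 290/365 = €767.5068

€767.51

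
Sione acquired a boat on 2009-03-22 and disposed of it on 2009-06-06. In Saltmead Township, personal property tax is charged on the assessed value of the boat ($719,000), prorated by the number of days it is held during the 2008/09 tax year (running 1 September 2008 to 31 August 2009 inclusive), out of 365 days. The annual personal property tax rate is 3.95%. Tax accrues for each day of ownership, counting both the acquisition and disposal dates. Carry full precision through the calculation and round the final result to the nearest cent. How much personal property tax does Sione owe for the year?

Days held (2009-03-22 to 2009-06-06): 77 out of 365
Tax = $719,000 × 3.95% × 77/365 = $5,991.3384

$5,991.34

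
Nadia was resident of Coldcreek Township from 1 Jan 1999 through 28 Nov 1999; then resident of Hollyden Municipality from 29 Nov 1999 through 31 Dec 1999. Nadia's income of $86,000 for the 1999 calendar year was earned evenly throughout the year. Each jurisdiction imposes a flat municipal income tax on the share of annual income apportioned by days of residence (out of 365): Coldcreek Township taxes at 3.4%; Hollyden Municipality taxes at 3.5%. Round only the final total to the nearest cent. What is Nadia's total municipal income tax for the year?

$2,931.78

Coldcreek Township, 1 Jan – 28 Nov 1999: 332 days → $86,000 × 3.4% × 332/365 = $2,659.6384
Hollyden Municipality, 29 Nov – 31 Dec 1999: 33 days → $86,000 × 3.5% × 33/365 = $272.1370
Total = $2,931.7753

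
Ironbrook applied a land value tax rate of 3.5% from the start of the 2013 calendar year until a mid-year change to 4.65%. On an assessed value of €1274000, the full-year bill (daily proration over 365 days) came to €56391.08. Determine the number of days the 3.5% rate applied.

71 days

Let d = days at the first rate; then 365 − d days at the second rate.
€1274000 × [3.5%·d + 4.65%·(365−d)] / 365 = €56391.08
Solving gives d = 71, so the new rate took effect on March 13, 2013.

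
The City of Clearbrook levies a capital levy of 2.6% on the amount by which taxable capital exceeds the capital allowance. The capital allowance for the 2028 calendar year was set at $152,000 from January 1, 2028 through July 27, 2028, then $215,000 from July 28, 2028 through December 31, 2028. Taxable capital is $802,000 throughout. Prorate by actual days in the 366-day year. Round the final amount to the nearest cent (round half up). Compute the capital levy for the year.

$16,197.36

January 1 – July 27, 2028: 209 days, exemption $152,000 → ($802,000 − $152,000) × 2.6% × 209/366 = $9,650.5464
July 28 – December 31, 2028: 157 days, exemption $215,000 → ($802,000 − $215,000) × 2.6% × 157/366 = $6,546.8142
Total = $16,197.3607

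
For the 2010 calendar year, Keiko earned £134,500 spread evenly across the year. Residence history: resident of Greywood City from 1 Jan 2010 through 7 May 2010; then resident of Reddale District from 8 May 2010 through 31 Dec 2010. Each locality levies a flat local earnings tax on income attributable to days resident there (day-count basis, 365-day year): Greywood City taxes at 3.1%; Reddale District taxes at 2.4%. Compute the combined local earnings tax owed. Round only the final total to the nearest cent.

£3,555.59

Greywood City, 1 Jan – 7 May 2010: 127 days → £134,500 × 3.1% × 127/365 = £1,450.7575
Reddale District, 8 May – 31 Dec 2010: 238 days → £134,500 × 2.4% × 238/365 = £2,104.8329
Total = £3,555.5904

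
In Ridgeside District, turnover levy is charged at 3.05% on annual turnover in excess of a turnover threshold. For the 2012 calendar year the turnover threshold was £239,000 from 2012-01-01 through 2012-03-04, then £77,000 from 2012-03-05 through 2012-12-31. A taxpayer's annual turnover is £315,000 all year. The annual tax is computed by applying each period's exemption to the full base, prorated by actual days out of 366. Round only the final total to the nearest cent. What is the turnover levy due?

2012-01-01 to 2012-03-04: 64 days, exemption £239,000 → (£315,000 − £239,000) × 3.05% × 64/366 = £405.3333
2012-03-05 to 2012-12-31: 302 days, exemption £77,000 → (£315,000 − £77,000) × 3.05% × 302/366 = £5,989.6667
Total = £6,395.0000

£6,395.00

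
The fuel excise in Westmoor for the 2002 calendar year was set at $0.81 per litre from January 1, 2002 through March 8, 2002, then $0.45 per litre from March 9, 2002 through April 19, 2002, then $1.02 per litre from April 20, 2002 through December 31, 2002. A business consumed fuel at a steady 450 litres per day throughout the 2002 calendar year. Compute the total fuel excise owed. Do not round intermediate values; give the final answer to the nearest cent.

$150,430.50

January 1 – March 8, 2002: 67 days × 450 litres/day = 30,150 litres at $0.81/litre → $24,421.50
March 9 – April 19, 2002: 42 days × 450 litres/day = 18,900 litres at $0.45/litre → $8,505.00
April 20 – December 31, 2002: 256 days × 450 litres/day = 115,200 litres at $1.02/litre → $117,504.00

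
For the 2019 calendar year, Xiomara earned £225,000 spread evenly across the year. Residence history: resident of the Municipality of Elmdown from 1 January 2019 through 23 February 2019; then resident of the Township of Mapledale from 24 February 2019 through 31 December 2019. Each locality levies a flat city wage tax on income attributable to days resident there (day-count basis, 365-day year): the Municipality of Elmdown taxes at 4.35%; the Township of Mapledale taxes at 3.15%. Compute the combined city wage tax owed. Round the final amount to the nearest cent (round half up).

The Municipality of Elmdown, 1 January – 23 February 2019: 54 days → £225,000 × 4.35% × 54/365 = £1,448.0137
The Township of Mapledale, 24 February – 31 December 2019: 311 days → £225,000 × 3.15% × 311/365 = £6,038.9384
Total = £7,486.9521

£7,486.95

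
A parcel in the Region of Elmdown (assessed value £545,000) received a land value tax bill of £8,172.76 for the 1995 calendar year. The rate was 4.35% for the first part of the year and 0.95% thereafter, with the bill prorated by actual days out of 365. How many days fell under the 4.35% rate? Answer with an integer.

59 days

Let d = days at the first rate; then 365 − d days at the second rate.
£545,000 × [4.35%·d + 0.95%·(365−d)] / 365 = £8,172.76
Solving gives d = 59, so the new rate took effect on 1 Mar 1995.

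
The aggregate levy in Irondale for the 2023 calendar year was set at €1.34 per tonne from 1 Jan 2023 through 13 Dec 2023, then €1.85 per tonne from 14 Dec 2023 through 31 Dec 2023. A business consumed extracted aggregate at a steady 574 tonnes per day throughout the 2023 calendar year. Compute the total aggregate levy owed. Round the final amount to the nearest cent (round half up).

€286012.72

1 Jan – 13 Dec 2023: 347 days × 574 tonnes/day = 199,178 tonnes at €1.34/tonne → €266898.52
14 Dec – 31 Dec 2023: 18 days × 574 tonnes/day = 10,332 tonnes at €1.85/tonne → €19114.20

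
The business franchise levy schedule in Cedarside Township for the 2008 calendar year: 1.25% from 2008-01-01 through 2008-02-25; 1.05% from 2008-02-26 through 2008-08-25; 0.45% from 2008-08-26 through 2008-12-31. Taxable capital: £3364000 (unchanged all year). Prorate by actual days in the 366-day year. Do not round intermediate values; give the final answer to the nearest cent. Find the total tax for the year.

2008-01-01 to 2008-02-25: 56 days at 1.25% → £3364000 × 1.25% × 56/366 = £6433.8798
2008-02-26 to 2008-08-25: 182 days at 1.05% → £3364000 × 1.05% × 182/366 = £17564.4918
2008-08-26 to 2008-12-31: 128 days at 0.45% → £3364000 × 0.45% × 128/366 = £5294.1639
Total = £29292.5355

£29292.54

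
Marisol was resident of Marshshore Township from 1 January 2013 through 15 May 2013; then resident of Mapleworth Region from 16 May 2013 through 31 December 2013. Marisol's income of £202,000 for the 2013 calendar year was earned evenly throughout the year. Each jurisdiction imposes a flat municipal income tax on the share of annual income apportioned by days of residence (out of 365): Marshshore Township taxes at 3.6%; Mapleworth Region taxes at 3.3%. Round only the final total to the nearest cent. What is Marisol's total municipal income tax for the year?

£6,890.14

Marshshore Township, 1 January – 15 May 2013: 135 days → £202,000 × 3.6% × 135/365 = £2,689.6438
Mapleworth Region, 16 May – 31 December 2013: 230 days → £202,000 × 3.3% × 230/365 = £4,200.4932
Total = £6,890.1370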